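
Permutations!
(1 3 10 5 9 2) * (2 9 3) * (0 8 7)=(0 8 7)(1 2)(3 10 5)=[8, 2, 1, 10, 4, 3, 6, 0, 7, 9, 5]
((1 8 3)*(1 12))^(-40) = (12)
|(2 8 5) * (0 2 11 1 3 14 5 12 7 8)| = 30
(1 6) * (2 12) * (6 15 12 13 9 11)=(1 15 12 2 13 9 11 6)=[0, 15, 13, 3, 4, 5, 1, 7, 8, 11, 10, 6, 2, 9, 14, 12]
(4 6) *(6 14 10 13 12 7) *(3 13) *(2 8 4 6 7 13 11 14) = (2 8 4)(3 11 14 10)(12 13) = [0, 1, 8, 11, 2, 5, 6, 7, 4, 9, 3, 14, 13, 12, 10]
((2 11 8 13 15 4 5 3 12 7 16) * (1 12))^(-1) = ((1 12 7 16 2 11 8 13 15 4 5 3))^(-1) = (1 3 5 4 15 13 8 11 2 16 7 12)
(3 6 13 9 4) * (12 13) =(3 6 12 13 9 4) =[0, 1, 2, 6, 3, 5, 12, 7, 8, 4, 10, 11, 13, 9]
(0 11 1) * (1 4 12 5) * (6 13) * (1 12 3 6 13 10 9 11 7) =[7, 0, 2, 6, 3, 12, 10, 1, 8, 11, 9, 4, 5, 13] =(13)(0 7 1)(3 6 10 9 11 4)(5 12)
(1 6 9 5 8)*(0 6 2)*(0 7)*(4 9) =(0 6 4 9 5 8 1 2 7) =[6, 2, 7, 3, 9, 8, 4, 0, 1, 5]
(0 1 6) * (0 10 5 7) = (0 1 6 10 5 7) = [1, 6, 2, 3, 4, 7, 10, 0, 8, 9, 5]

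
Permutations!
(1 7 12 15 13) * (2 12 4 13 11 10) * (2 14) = (1 7 4 13)(2 12 15 11 10 14) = [0, 7, 12, 3, 13, 5, 6, 4, 8, 9, 14, 10, 15, 1, 2, 11]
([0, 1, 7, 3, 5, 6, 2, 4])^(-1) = (2 6 5 4 7)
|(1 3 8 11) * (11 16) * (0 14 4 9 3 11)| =|(0 14 4 9 3 8 16)(1 11)| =14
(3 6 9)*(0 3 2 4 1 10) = (0 3 6 9 2 4 1 10) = [3, 10, 4, 6, 1, 5, 9, 7, 8, 2, 0]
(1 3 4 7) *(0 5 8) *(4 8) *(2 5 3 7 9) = (0 3 8)(1 7)(2 5 4 9) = [3, 7, 5, 8, 9, 4, 6, 1, 0, 2]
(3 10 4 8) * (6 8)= (3 10 4 6 8)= [0, 1, 2, 10, 6, 5, 8, 7, 3, 9, 4]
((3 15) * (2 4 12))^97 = (2 4 12)(3 15)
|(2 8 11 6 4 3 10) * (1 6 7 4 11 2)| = |(1 6 11 7 4 3 10)(2 8)| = 14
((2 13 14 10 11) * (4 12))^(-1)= (2 11 10 14 13)(4 12)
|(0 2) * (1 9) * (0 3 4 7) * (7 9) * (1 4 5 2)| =6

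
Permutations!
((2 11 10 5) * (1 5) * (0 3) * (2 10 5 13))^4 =(1 5 2)(10 11 13)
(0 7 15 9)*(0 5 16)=[7, 1, 2, 3, 4, 16, 6, 15, 8, 5, 10, 11, 12, 13, 14, 9, 0]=(0 7 15 9 5 16)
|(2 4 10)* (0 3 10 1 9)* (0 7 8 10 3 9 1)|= |(0 9 7 8 10 2 4)|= 7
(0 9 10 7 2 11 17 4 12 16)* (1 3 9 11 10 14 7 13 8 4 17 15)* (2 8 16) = [11, 3, 10, 9, 12, 5, 6, 8, 4, 14, 13, 15, 2, 16, 7, 1, 0, 17] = (17)(0 11 15 1 3 9 14 7 8 4 12 2 10 13 16)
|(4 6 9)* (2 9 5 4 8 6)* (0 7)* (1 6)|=|(0 7)(1 6 5 4 2 9 8)|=14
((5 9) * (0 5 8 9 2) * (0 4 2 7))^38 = ((0 5 7)(2 4)(8 9))^38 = (9)(0 7 5)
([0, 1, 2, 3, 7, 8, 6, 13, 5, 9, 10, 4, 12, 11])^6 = [0, 1, 2, 3, 13, 5, 6, 11, 8, 9, 10, 7, 12, 4]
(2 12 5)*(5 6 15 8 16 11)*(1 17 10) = [0, 17, 12, 3, 4, 2, 15, 7, 16, 9, 1, 5, 6, 13, 14, 8, 11, 10] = (1 17 10)(2 12 6 15 8 16 11 5)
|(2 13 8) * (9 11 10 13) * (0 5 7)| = |(0 5 7)(2 9 11 10 13 8)| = 6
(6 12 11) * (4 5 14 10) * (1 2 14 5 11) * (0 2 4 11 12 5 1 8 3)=(0 2 14 10 11 6 5 1 4 12 8 3)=[2, 4, 14, 0, 12, 1, 5, 7, 3, 9, 11, 6, 8, 13, 10]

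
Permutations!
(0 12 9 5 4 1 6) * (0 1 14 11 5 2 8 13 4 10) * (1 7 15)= (0 12 9 2 8 13 4 14 11 5 10)(1 6 7 15)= [12, 6, 8, 3, 14, 10, 7, 15, 13, 2, 0, 5, 9, 4, 11, 1]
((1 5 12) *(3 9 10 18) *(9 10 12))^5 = (1 5 9 12)(3 18 10)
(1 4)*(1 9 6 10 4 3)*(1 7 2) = (1 3 7 2)(4 9 6 10) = [0, 3, 1, 7, 9, 5, 10, 2, 8, 6, 4]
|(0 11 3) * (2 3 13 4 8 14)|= 8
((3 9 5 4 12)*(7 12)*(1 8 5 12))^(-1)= (1 7 4 5 8)(3 12 9)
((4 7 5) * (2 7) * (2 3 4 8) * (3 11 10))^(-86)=(2 5)(3 11)(4 10)(7 8)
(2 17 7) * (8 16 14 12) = [0, 1, 17, 3, 4, 5, 6, 2, 16, 9, 10, 11, 8, 13, 12, 15, 14, 7] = (2 17 7)(8 16 14 12)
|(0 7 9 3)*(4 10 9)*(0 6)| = 7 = |(0 7 4 10 9 3 6)|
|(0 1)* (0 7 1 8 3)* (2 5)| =|(0 8 3)(1 7)(2 5)| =6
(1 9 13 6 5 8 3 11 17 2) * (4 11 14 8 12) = (1 9 13 6 5 12 4 11 17 2)(3 14 8) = [0, 9, 1, 14, 11, 12, 5, 7, 3, 13, 10, 17, 4, 6, 8, 15, 16, 2]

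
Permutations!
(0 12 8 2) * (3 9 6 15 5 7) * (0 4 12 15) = (0 15 5 7 3 9 6)(2 4 12 8) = [15, 1, 4, 9, 12, 7, 0, 3, 2, 6, 10, 11, 8, 13, 14, 5]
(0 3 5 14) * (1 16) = (0 3 5 14)(1 16) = [3, 16, 2, 5, 4, 14, 6, 7, 8, 9, 10, 11, 12, 13, 0, 15, 1]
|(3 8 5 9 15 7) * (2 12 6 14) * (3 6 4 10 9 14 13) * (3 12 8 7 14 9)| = 42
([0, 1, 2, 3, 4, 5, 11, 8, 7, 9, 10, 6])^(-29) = [0, 1, 2, 3, 4, 5, 11, 8, 7, 9, 10, 6]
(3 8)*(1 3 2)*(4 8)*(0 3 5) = (0 3 4 8 2 1 5) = [3, 5, 1, 4, 8, 0, 6, 7, 2]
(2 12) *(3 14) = (2 12)(3 14) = [0, 1, 12, 14, 4, 5, 6, 7, 8, 9, 10, 11, 2, 13, 3]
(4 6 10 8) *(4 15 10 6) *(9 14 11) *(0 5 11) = [5, 1, 2, 3, 4, 11, 6, 7, 15, 14, 8, 9, 12, 13, 0, 10] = (0 5 11 9 14)(8 15 10)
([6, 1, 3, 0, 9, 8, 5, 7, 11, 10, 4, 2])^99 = [6, 1, 3, 0, 4, 8, 5, 7, 11, 9, 10, 2]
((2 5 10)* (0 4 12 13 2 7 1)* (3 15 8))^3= (15)(0 13 10)(1 12 5)(2 7 4)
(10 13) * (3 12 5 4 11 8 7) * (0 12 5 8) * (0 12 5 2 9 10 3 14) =(0 5 4 11 12 8 7 14)(2 9 10 13 3) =[5, 1, 9, 2, 11, 4, 6, 14, 7, 10, 13, 12, 8, 3, 0]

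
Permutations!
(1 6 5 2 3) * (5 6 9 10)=(1 9 10 5 2 3)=[0, 9, 3, 1, 4, 2, 6, 7, 8, 10, 5]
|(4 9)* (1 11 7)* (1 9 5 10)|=7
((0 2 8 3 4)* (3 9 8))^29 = (0 2 3 4)(8 9)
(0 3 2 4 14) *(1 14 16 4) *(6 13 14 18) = (0 3 2 1 18 6 13 14)(4 16) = [3, 18, 1, 2, 16, 5, 13, 7, 8, 9, 10, 11, 12, 14, 0, 15, 4, 17, 6]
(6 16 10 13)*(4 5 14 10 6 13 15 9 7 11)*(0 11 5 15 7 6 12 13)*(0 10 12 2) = [11, 1, 0, 3, 15, 14, 16, 5, 8, 6, 7, 4, 13, 10, 12, 9, 2] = (0 11 4 15 9 6 16 2)(5 14 12 13 10 7)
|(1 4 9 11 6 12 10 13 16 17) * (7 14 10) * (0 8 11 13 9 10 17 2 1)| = 56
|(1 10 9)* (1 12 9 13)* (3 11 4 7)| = 12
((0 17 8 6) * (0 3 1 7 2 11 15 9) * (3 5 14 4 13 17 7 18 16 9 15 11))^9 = ((0 7 2 3 1 18 16 9)(4 13 17 8 6 5 14))^9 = (0 7 2 3 1 18 16 9)(4 17 6 14 13 8 5)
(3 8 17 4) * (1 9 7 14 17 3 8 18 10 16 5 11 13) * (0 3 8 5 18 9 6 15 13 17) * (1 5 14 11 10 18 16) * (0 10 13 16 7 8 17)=(18)(0 3 9 8 17 4 14 10 1 6 15 16 7 11)(5 13)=[3, 6, 2, 9, 14, 13, 15, 11, 17, 8, 1, 0, 12, 5, 10, 16, 7, 4, 18]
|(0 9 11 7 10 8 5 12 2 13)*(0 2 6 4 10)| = 12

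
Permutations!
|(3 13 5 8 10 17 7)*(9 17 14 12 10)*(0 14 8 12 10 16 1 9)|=36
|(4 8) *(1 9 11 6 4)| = |(1 9 11 6 4 8)| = 6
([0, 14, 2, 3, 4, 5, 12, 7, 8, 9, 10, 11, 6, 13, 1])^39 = [0, 14, 2, 3, 4, 5, 12, 7, 8, 9, 10, 11, 6, 13, 1]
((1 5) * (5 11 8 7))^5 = ((1 11 8 7 5))^5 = (11)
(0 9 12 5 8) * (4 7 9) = (0 4 7 9 12 5 8) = [4, 1, 2, 3, 7, 8, 6, 9, 0, 12, 10, 11, 5]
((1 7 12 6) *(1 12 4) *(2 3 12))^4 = ((1 7 4)(2 3 12 6))^4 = (12)(1 7 4)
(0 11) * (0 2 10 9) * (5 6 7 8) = (0 11 2 10 9)(5 6 7 8) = [11, 1, 10, 3, 4, 6, 7, 8, 5, 0, 9, 2]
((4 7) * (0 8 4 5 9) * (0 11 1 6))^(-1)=(0 6 1 11 9 5 7 4 8)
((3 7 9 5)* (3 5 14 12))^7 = (3 9 12 7 14)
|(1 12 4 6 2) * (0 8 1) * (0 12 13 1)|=|(0 8)(1 13)(2 12 4 6)|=4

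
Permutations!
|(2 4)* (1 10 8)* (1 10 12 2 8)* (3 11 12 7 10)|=6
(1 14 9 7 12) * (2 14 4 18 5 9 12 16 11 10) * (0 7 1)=(0 7 16 11 10 2 14 12)(1 4 18 5 9)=[7, 4, 14, 3, 18, 9, 6, 16, 8, 1, 2, 10, 0, 13, 12, 15, 11, 17, 5]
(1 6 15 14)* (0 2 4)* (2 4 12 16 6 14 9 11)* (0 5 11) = [4, 14, 12, 3, 5, 11, 15, 7, 8, 0, 10, 2, 16, 13, 1, 9, 6] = (0 4 5 11 2 12 16 6 15 9)(1 14)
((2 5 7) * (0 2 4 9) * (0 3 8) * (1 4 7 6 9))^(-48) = (0 2 5 6 9 3 8)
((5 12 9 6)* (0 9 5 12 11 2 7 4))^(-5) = (0 5 4 12 7 6 2 9 11)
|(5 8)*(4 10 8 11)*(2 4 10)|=4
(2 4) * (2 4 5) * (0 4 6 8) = (0 4 6 8)(2 5) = [4, 1, 5, 3, 6, 2, 8, 7, 0]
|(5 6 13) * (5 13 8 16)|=|(5 6 8 16)|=4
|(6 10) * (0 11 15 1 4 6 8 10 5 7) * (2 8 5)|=11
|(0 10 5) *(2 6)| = 6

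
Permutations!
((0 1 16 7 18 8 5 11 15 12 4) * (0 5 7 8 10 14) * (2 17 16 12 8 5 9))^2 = ((0 1 12 4 9 2 17 16 5 11 15 8 7 18 10 14))^2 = (0 12 9 17 5 15 7 10)(1 4 2 16 11 8 18 14)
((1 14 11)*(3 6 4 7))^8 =((1 14 11)(3 6 4 7))^8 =(1 11 14)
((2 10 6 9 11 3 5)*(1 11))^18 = (1 3 2 6)(5 10 9 11)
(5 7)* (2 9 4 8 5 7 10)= (2 9 4 8 5 10)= [0, 1, 9, 3, 8, 10, 6, 7, 5, 4, 2]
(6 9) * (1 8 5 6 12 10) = (1 8 5 6 9 12 10) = [0, 8, 2, 3, 4, 6, 9, 7, 5, 12, 1, 11, 10]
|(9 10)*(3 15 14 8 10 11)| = |(3 15 14 8 10 9 11)| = 7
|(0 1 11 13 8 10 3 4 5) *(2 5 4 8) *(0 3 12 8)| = |(0 1 11 13 2 5 3)(8 10 12)| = 21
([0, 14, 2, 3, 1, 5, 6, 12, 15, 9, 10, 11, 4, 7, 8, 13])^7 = (1 4 12 7 13 15 8 14)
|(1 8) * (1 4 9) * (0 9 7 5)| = 7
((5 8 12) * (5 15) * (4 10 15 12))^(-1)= ((4 10 15 5 8))^(-1)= (4 8 5 15 10)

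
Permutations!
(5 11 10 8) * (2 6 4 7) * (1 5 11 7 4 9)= (1 5 7 2 6 9)(8 11 10)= [0, 5, 6, 3, 4, 7, 9, 2, 11, 1, 8, 10]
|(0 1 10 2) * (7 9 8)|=12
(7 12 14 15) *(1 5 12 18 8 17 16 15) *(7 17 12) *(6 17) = (1 5 7 18 8 12 14)(6 17 16 15) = [0, 5, 2, 3, 4, 7, 17, 18, 12, 9, 10, 11, 14, 13, 1, 6, 15, 16, 8]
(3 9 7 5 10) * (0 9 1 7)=[9, 7, 2, 1, 4, 10, 6, 5, 8, 0, 3]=(0 9)(1 7 5 10 3)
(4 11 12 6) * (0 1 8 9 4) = (0 1 8 9 4 11 12 6) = [1, 8, 2, 3, 11, 5, 0, 7, 9, 4, 10, 12, 6]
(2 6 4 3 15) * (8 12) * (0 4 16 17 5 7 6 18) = [4, 1, 18, 15, 3, 7, 16, 6, 12, 9, 10, 11, 8, 13, 14, 2, 17, 5, 0] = (0 4 3 15 2 18)(5 7 6 16 17)(8 12)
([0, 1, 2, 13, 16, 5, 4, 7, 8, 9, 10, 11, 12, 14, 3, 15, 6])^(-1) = [0, 1, 2, 14, 6, 5, 16, 7, 8, 9, 10, 11, 12, 3, 13, 15, 4]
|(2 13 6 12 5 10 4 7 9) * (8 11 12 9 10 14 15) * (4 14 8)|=20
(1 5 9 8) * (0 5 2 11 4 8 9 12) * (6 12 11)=[5, 2, 6, 3, 8, 11, 12, 7, 1, 9, 10, 4, 0]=(0 5 11 4 8 1 2 6 12)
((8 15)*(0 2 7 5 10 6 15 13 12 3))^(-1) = (0 3 12 13 8 15 6 10 5 7 2)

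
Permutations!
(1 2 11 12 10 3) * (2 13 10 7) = (1 13 10 3)(2 11 12 7) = [0, 13, 11, 1, 4, 5, 6, 2, 8, 9, 3, 12, 7, 10]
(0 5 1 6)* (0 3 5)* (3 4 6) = (1 3 5)(4 6) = [0, 3, 2, 5, 6, 1, 4]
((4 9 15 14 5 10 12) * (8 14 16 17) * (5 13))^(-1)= (4 12 10 5 13 14 8 17 16 15 9)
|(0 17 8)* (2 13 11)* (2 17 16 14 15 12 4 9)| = 12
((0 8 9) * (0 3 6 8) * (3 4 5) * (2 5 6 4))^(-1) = ((2 5 3 4 6 8 9))^(-1) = (2 9 8 6 4 3 5)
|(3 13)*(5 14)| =|(3 13)(5 14)| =2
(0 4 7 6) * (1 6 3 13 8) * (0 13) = (0 4 7 3)(1 6 13 8) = [4, 6, 2, 0, 7, 5, 13, 3, 1, 9, 10, 11, 12, 8]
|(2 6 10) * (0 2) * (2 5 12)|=|(0 5 12 2 6 10)|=6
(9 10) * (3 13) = (3 13)(9 10) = [0, 1, 2, 13, 4, 5, 6, 7, 8, 10, 9, 11, 12, 3]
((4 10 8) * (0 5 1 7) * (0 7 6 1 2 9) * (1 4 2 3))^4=((0 5 3 1 6 4 10 8 2 9))^4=(0 6 2 3 10)(1 8 5 4 9)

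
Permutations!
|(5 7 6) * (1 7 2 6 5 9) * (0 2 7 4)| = 6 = |(0 2 6 9 1 4)(5 7)|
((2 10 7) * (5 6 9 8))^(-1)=(2 7 10)(5 8 9 6)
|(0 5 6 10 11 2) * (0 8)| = 7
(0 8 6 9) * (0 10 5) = (0 8 6 9 10 5) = [8, 1, 2, 3, 4, 0, 9, 7, 6, 10, 5]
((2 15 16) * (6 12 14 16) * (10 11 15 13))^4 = (2 15 16 11 14 10 12 13 6)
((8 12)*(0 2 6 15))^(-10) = (0 6)(2 15)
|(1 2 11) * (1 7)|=|(1 2 11 7)|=4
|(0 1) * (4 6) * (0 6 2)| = 5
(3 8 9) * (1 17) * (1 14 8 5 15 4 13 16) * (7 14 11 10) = [0, 17, 2, 5, 13, 15, 6, 14, 9, 3, 7, 10, 12, 16, 8, 4, 1, 11] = (1 17 11 10 7 14 8 9 3 5 15 4 13 16)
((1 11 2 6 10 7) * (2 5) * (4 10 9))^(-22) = ((1 11 5 2 6 9 4 10 7))^(-22) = (1 9 11 4 5 10 2 7 6)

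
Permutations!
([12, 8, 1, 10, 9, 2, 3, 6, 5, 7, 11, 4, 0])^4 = [0, 1, 2, 9, 3, 5, 4, 11, 8, 10, 7, 6, 12]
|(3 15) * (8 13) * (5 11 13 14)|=|(3 15)(5 11 13 8 14)|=10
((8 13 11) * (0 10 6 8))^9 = (0 8)(6 11)(10 13)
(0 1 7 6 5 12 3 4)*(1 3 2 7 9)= (0 3 4)(1 9)(2 7 6 5 12)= [3, 9, 7, 4, 0, 12, 5, 6, 8, 1, 10, 11, 2]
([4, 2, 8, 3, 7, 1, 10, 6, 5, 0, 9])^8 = [7, 1, 2, 3, 6, 5, 9, 10, 8, 4, 0]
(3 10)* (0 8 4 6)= (0 8 4 6)(3 10)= [8, 1, 2, 10, 6, 5, 0, 7, 4, 9, 3]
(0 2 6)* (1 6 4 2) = (0 1 6)(2 4) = [1, 6, 4, 3, 2, 5, 0]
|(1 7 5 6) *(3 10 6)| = |(1 7 5 3 10 6)| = 6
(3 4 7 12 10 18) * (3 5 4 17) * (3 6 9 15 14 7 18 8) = (3 17 6 9 15 14 7 12 10 8)(4 18 5) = [0, 1, 2, 17, 18, 4, 9, 12, 3, 15, 8, 11, 10, 13, 7, 14, 16, 6, 5]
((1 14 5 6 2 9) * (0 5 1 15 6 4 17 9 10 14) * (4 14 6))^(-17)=(0 1 14 5)(2 10 6)(4 15 9 17)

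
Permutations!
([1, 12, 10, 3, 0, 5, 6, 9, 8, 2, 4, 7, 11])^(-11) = [10, 4, 7, 3, 2, 5, 6, 12, 8, 11, 9, 1, 0]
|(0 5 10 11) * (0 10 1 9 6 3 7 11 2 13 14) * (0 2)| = |(0 5 1 9 6 3 7 11 10)(2 13 14)| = 9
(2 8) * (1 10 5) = (1 10 5)(2 8) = [0, 10, 8, 3, 4, 1, 6, 7, 2, 9, 5]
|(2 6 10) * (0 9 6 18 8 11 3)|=9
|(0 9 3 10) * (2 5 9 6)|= |(0 6 2 5 9 3 10)|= 7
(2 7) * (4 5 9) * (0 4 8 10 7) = (0 4 5 9 8 10 7 2) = [4, 1, 0, 3, 5, 9, 6, 2, 10, 8, 7]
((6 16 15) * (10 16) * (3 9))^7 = (3 9)(6 15 16 10)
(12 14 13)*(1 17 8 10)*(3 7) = (1 17 8 10)(3 7)(12 14 13) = [0, 17, 2, 7, 4, 5, 6, 3, 10, 9, 1, 11, 14, 12, 13, 15, 16, 8]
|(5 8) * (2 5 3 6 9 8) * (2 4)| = 12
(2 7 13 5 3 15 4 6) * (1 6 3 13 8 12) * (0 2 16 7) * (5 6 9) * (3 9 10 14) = (0 2)(1 10 14 3 15 4 9 5 13 6 16 7 8 12) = [2, 10, 0, 15, 9, 13, 16, 8, 12, 5, 14, 11, 1, 6, 3, 4, 7]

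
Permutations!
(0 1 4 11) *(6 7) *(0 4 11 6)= (0 1 11 4 6 7)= [1, 11, 2, 3, 6, 5, 7, 0, 8, 9, 10, 4]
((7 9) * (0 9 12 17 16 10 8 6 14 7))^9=((0 9)(6 14 7 12 17 16 10 8))^9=(0 9)(6 14 7 12 17 16 10 8)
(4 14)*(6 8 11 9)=(4 14)(6 8 11 9)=[0, 1, 2, 3, 14, 5, 8, 7, 11, 6, 10, 9, 12, 13, 4]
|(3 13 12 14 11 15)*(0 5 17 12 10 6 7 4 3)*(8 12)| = 24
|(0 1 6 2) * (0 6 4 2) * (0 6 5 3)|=6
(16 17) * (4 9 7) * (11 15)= (4 9 7)(11 15)(16 17)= [0, 1, 2, 3, 9, 5, 6, 4, 8, 7, 10, 15, 12, 13, 14, 11, 17, 16]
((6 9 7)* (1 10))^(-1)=(1 10)(6 7 9)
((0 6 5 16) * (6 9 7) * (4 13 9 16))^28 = ((0 16)(4 13 9 7 6 5))^28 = (16)(4 6 9)(5 7 13)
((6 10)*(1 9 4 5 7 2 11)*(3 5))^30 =((1 9 4 3 5 7 2 11)(6 10))^30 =(1 2 5 4)(3 9 11 7)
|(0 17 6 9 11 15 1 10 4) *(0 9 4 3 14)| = |(0 17 6 4 9 11 15 1 10 3 14)| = 11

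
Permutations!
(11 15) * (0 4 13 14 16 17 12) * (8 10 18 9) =(0 4 13 14 16 17 12)(8 10 18 9)(11 15) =[4, 1, 2, 3, 13, 5, 6, 7, 10, 8, 18, 15, 0, 14, 16, 11, 17, 12, 9]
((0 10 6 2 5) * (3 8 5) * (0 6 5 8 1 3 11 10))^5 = (11)(1 3)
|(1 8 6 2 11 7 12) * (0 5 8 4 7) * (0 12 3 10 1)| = 35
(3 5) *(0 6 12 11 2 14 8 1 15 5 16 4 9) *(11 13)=(0 6 12 13 11 2 14 8 1 15 5 3 16 4 9)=[6, 15, 14, 16, 9, 3, 12, 7, 1, 0, 10, 2, 13, 11, 8, 5, 4]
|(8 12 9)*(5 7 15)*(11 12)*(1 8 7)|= 8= |(1 8 11 12 9 7 15 5)|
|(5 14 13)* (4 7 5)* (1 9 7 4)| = 6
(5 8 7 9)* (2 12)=(2 12)(5 8 7 9)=[0, 1, 12, 3, 4, 8, 6, 9, 7, 5, 10, 11, 2]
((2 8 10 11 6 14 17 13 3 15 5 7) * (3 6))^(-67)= ((2 8 10 11 3 15 5 7)(6 14 17 13))^(-67)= (2 15 10 7 3 8 5 11)(6 14 17 13)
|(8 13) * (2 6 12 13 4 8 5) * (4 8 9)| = |(2 6 12 13 5)(4 9)| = 10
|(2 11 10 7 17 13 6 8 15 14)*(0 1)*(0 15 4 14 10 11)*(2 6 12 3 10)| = 12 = |(0 1 15 2)(3 10 7 17 13 12)(4 14 6 8)|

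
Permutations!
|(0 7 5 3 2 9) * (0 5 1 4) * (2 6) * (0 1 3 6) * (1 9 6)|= 12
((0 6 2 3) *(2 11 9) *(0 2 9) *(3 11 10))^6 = (11)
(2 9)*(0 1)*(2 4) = (0 1)(2 9 4) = [1, 0, 9, 3, 2, 5, 6, 7, 8, 4]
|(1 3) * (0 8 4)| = 6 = |(0 8 4)(1 3)|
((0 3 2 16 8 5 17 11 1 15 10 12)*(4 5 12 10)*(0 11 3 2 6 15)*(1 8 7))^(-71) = (0 1 7 16 2)(3 6 15 4 5 17)(8 12 11)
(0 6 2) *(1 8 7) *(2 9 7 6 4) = (0 4 2)(1 8 6 9 7) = [4, 8, 0, 3, 2, 5, 9, 1, 6, 7]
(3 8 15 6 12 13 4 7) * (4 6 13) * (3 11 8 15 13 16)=(3 15 16)(4 7 11 8 13 6 12)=[0, 1, 2, 15, 7, 5, 12, 11, 13, 9, 10, 8, 4, 6, 14, 16, 3]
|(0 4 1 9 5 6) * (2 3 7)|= 6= |(0 4 1 9 5 6)(2 3 7)|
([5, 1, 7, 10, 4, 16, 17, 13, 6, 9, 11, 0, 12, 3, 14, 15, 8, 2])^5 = [17, 1, 11, 16, 4, 2, 3, 0, 13, 9, 8, 6, 12, 5, 14, 15, 7, 10]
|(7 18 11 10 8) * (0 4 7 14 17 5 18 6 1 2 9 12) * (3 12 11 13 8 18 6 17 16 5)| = |(0 4 7 17 3 12)(1 2 9 11 10 18 13 8 14 16 5 6)| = 12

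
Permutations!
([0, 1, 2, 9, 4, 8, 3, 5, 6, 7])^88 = (3 8 7)(5 9 6)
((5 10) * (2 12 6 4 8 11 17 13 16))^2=(2 6 8 17 16 12 4 11 13)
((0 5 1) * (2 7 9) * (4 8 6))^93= (9)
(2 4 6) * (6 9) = [0, 1, 4, 3, 9, 5, 2, 7, 8, 6] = (2 4 9 6)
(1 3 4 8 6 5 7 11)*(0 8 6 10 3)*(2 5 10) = [8, 0, 5, 4, 6, 7, 10, 11, 2, 9, 3, 1] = (0 8 2 5 7 11 1)(3 4 6 10)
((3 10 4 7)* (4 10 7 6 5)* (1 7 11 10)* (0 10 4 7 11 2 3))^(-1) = ((0 10 1 11 4 6 5 7)(2 3))^(-1) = (0 7 5 6 4 11 1 10)(2 3)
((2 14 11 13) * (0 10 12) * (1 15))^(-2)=(15)(0 10 12)(2 11)(13 14)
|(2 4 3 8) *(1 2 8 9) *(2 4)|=4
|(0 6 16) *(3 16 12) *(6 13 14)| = |(0 13 14 6 12 3 16)| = 7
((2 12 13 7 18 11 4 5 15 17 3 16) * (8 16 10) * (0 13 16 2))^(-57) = ((0 13 7 18 11 4 5 15 17 3 10 8 2 12 16))^(-57) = (0 18 5 3 2)(4 17 8 16 7)(10 12 13 11 15)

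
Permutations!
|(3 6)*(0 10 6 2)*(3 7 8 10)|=|(0 3 2)(6 7 8 10)|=12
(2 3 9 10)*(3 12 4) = (2 12 4 3 9 10) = [0, 1, 12, 9, 3, 5, 6, 7, 8, 10, 2, 11, 4]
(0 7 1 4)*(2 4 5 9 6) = (0 7 1 5 9 6 2 4) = [7, 5, 4, 3, 0, 9, 2, 1, 8, 6]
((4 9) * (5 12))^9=(4 9)(5 12)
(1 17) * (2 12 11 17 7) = (1 7 2 12 11 17) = [0, 7, 12, 3, 4, 5, 6, 2, 8, 9, 10, 17, 11, 13, 14, 15, 16, 1]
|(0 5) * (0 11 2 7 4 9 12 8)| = 9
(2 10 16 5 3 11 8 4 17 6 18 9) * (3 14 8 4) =(2 10 16 5 14 8 3 11 4 17 6 18 9) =[0, 1, 10, 11, 17, 14, 18, 7, 3, 2, 16, 4, 12, 13, 8, 15, 5, 6, 9]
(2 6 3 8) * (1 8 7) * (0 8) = (0 8 2 6 3 7 1) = [8, 0, 6, 7, 4, 5, 3, 1, 2]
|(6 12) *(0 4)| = 2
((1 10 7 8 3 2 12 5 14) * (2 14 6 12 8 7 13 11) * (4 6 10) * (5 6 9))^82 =(1 13 14 10 3 5 8 9 2 4 11) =((1 4 9 5 10 13 11 2 8 3 14)(6 12))^82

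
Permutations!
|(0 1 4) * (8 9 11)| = |(0 1 4)(8 9 11)| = 3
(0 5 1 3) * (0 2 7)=(0 5 1 3 2 7)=[5, 3, 7, 2, 4, 1, 6, 0]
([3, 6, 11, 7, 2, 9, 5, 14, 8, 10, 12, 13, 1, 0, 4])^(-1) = [13, 12, 4, 0, 14, 6, 1, 3, 8, 5, 9, 2, 10, 11, 7]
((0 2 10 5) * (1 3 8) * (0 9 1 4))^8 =(0 4 8 3 1 9 5 10 2)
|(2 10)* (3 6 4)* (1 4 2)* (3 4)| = |(1 3 6 2 10)| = 5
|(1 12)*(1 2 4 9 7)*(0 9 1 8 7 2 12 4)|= |(12)(0 9 2)(1 4)(7 8)|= 6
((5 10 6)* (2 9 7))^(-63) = ((2 9 7)(5 10 6))^(-63) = (10)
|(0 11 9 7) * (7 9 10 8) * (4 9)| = 10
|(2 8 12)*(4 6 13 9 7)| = |(2 8 12)(4 6 13 9 7)| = 15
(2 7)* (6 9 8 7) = (2 6 9 8 7) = [0, 1, 6, 3, 4, 5, 9, 2, 7, 8]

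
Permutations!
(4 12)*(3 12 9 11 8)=(3 12 4 9 11 8)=[0, 1, 2, 12, 9, 5, 6, 7, 3, 11, 10, 8, 4]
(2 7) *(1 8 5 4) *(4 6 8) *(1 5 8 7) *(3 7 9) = (1 4 5 6 9 3 7 2) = [0, 4, 1, 7, 5, 6, 9, 2, 8, 3]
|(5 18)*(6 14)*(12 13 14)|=|(5 18)(6 12 13 14)|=4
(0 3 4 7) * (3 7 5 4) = (0 7)(4 5) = [7, 1, 2, 3, 5, 4, 6, 0]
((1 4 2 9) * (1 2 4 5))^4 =((1 5)(2 9))^4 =(9)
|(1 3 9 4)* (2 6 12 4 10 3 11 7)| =21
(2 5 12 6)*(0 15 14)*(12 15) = [12, 1, 5, 3, 4, 15, 2, 7, 8, 9, 10, 11, 6, 13, 0, 14] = (0 12 6 2 5 15 14)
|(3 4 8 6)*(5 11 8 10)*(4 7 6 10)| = |(3 7 6)(5 11 8 10)| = 12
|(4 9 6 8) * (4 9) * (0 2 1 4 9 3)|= 8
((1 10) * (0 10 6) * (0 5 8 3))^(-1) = (0 3 8 5 6 1 10)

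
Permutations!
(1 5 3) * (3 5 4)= (5)(1 4 3)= [0, 4, 2, 1, 3, 5]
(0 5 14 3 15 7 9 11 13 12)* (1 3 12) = (0 5 14 12)(1 3 15 7 9 11 13) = [5, 3, 2, 15, 4, 14, 6, 9, 8, 11, 10, 13, 0, 1, 12, 7]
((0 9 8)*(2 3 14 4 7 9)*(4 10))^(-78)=((0 2 3 14 10 4 7 9 8))^(-78)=(0 14 7)(2 10 9)(3 4 8)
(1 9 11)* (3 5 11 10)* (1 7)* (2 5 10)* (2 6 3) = [0, 9, 5, 10, 4, 11, 3, 1, 8, 6, 2, 7] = (1 9 6 3 10 2 5 11 7)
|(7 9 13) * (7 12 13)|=|(7 9)(12 13)|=2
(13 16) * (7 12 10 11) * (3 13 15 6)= [0, 1, 2, 13, 4, 5, 3, 12, 8, 9, 11, 7, 10, 16, 14, 6, 15]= (3 13 16 15 6)(7 12 10 11)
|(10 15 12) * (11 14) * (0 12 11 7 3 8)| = 9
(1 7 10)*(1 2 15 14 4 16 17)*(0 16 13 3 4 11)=(0 16 17 1 7 10 2 15 14 11)(3 4 13)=[16, 7, 15, 4, 13, 5, 6, 10, 8, 9, 2, 0, 12, 3, 11, 14, 17, 1]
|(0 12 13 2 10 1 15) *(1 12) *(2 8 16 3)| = |(0 1 15)(2 10 12 13 8 16 3)| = 21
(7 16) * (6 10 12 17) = (6 10 12 17)(7 16) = [0, 1, 2, 3, 4, 5, 10, 16, 8, 9, 12, 11, 17, 13, 14, 15, 7, 6]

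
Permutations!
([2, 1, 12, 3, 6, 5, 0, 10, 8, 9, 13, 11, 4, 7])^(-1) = (0 6 4 12 2)(7 13 10)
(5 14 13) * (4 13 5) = (4 13)(5 14) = [0, 1, 2, 3, 13, 14, 6, 7, 8, 9, 10, 11, 12, 4, 5]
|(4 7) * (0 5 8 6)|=4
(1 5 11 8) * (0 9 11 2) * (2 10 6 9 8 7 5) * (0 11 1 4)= [8, 2, 11, 3, 0, 10, 9, 5, 4, 1, 6, 7]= (0 8 4)(1 2 11 7 5 10 6 9)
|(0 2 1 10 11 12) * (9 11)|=7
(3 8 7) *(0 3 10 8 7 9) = (0 3 7 10 8 9) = [3, 1, 2, 7, 4, 5, 6, 10, 9, 0, 8]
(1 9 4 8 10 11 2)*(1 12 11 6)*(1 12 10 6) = (1 9 4 8 6 12 11 2 10) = [0, 9, 10, 3, 8, 5, 12, 7, 6, 4, 1, 2, 11]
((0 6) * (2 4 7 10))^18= (2 7)(4 10)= ((0 6)(2 4 7 10))^18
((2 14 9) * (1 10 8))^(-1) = ((1 10 8)(2 14 9))^(-1) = (1 8 10)(2 9 14)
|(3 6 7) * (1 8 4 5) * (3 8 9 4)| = 4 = |(1 9 4 5)(3 6 7 8)|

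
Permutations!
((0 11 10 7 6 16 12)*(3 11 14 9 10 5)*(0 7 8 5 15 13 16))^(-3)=((0 14 9 10 8 5 3 11 15 13 16 12 7 6))^(-3)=(0 12 15 5 9 6 16 11 8 14 7 13 3 10)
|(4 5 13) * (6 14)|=|(4 5 13)(6 14)|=6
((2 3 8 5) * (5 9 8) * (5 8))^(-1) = ((2 3 8 9 5))^(-1) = (2 5 9 8 3)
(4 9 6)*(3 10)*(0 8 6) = (0 8 6 4 9)(3 10) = [8, 1, 2, 10, 9, 5, 4, 7, 6, 0, 3]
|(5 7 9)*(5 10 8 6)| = 6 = |(5 7 9 10 8 6)|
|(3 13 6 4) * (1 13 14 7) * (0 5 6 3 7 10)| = 10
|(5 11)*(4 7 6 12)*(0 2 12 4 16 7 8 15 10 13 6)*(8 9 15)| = 30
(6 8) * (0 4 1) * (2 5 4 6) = (0 6 8 2 5 4 1) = [6, 0, 5, 3, 1, 4, 8, 7, 2]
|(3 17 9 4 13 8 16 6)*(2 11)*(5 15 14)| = |(2 11)(3 17 9 4 13 8 16 6)(5 15 14)| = 24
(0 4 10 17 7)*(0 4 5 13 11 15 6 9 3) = (0 5 13 11 15 6 9 3)(4 10 17 7) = [5, 1, 2, 0, 10, 13, 9, 4, 8, 3, 17, 15, 12, 11, 14, 6, 16, 7]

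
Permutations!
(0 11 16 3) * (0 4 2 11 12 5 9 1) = (0 12 5 9 1)(2 11 16 3 4) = [12, 0, 11, 4, 2, 9, 6, 7, 8, 1, 10, 16, 5, 13, 14, 15, 3]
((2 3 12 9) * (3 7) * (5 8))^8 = (2 12 7 9 3)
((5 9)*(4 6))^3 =(4 6)(5 9)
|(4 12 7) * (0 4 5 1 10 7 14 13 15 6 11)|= |(0 4 12 14 13 15 6 11)(1 10 7 5)|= 8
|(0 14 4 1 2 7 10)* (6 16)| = 14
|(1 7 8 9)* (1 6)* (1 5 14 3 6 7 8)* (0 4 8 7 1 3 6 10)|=24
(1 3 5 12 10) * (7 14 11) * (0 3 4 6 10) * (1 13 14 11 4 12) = [3, 12, 2, 5, 6, 1, 10, 11, 8, 9, 13, 7, 0, 14, 4] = (0 3 5 1 12)(4 6 10 13 14)(7 11)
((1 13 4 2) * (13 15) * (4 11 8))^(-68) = ((1 15 13 11 8 4 2))^(-68) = (1 13 8 2 15 11 4)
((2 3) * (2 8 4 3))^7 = ((3 8 4))^7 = (3 8 4)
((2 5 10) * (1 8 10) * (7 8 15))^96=((1 15 7 8 10 2 5))^96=(1 2 8 15 5 10 7)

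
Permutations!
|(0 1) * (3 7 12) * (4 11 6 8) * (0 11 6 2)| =|(0 1 11 2)(3 7 12)(4 6 8)| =12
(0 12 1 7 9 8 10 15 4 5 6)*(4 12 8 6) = (0 8 10 15 12 1 7 9 6)(4 5) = [8, 7, 2, 3, 5, 4, 0, 9, 10, 6, 15, 11, 1, 13, 14, 12]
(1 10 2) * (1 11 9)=(1 10 2 11 9)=[0, 10, 11, 3, 4, 5, 6, 7, 8, 1, 2, 9]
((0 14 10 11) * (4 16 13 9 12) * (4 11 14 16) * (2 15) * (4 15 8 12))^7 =((0 16 13 9 4 15 2 8 12 11)(10 14))^7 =(0 8 4 16 12 15 13 11 2 9)(10 14)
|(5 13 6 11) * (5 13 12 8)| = 3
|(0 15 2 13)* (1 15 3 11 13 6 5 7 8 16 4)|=36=|(0 3 11 13)(1 15 2 6 5 7 8 16 4)|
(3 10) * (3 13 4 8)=(3 10 13 4 8)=[0, 1, 2, 10, 8, 5, 6, 7, 3, 9, 13, 11, 12, 4]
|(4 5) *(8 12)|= |(4 5)(8 12)|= 2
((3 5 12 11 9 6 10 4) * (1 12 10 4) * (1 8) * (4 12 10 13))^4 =((1 10 8)(3 5 13 4)(6 12 11 9))^4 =(13)(1 10 8)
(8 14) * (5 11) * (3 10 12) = (3 10 12)(5 11)(8 14) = [0, 1, 2, 10, 4, 11, 6, 7, 14, 9, 12, 5, 3, 13, 8]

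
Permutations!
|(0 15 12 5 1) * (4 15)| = |(0 4 15 12 5 1)| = 6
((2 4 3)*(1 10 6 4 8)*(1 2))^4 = ((1 10 6 4 3)(2 8))^4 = (1 3 4 6 10)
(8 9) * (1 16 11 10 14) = (1 16 11 10 14)(8 9) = [0, 16, 2, 3, 4, 5, 6, 7, 9, 8, 14, 10, 12, 13, 1, 15, 11]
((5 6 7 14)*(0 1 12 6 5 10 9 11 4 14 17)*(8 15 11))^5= (0 17 7 6 12 1)(4 15 9 14 11 8 10)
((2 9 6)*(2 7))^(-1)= ((2 9 6 7))^(-1)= (2 7 6 9)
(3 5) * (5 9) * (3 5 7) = (3 9 7) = [0, 1, 2, 9, 4, 5, 6, 3, 8, 7]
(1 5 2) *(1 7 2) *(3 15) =(1 5)(2 7)(3 15) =[0, 5, 7, 15, 4, 1, 6, 2, 8, 9, 10, 11, 12, 13, 14, 3]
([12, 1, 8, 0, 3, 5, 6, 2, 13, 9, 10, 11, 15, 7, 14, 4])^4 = (0 3 4 15 12)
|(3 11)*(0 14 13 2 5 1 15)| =14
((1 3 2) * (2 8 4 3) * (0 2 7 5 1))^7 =((0 2)(1 7 5)(3 8 4))^7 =(0 2)(1 7 5)(3 8 4)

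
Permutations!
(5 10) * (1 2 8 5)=[0, 2, 8, 3, 4, 10, 6, 7, 5, 9, 1]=(1 2 8 5 10)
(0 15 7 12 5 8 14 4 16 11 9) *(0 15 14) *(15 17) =(0 14 4 16 11 9 17 15 7 12 5 8) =[14, 1, 2, 3, 16, 8, 6, 12, 0, 17, 10, 9, 5, 13, 4, 7, 11, 15]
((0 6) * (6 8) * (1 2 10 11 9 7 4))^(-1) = (0 6 8)(1 4 7 9 11 10 2)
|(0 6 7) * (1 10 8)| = 3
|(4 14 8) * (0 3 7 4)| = 6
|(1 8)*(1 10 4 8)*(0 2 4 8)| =|(0 2 4)(8 10)| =6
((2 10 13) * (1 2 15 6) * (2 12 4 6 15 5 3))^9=(15)(1 12 4 6)(2 3 5 13 10)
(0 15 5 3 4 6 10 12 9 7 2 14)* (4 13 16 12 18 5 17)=(0 15 17 4 6 10 18 5 3 13 16 12 9 7 2 14)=[15, 1, 14, 13, 6, 3, 10, 2, 8, 7, 18, 11, 9, 16, 0, 17, 12, 4, 5]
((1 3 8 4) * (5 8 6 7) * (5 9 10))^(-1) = ((1 3 6 7 9 10 5 8 4))^(-1) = (1 4 8 5 10 9 7 6 3)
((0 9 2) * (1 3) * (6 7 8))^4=(0 9 2)(6 7 8)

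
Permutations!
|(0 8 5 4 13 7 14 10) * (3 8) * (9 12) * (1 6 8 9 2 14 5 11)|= |(0 3 9 12 2 14 10)(1 6 8 11)(4 13 7 5)|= 28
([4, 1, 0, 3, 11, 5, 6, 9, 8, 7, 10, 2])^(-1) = [2, 1, 11, 3, 0, 5, 6, 9, 8, 7, 10, 4]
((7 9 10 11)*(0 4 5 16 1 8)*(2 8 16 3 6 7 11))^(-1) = ((0 4 5 3 6 7 9 10 2 8)(1 16))^(-1) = (0 8 2 10 9 7 6 3 5 4)(1 16)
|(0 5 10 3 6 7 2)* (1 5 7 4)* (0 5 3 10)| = 4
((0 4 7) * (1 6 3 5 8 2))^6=(8)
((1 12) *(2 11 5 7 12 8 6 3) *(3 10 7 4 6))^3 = ((1 8 3 2 11 5 4 6 10 7 12))^3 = (1 2 4 7 8 11 6 12 3 5 10)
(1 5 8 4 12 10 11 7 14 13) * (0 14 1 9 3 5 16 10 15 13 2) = (0 14 2)(1 16 10 11 7)(3 5 8 4 12 15 13 9) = [14, 16, 0, 5, 12, 8, 6, 1, 4, 3, 11, 7, 15, 9, 2, 13, 10]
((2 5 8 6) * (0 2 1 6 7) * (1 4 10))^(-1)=(0 7 8 5 2)(1 10 4 6)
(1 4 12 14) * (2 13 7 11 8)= [0, 4, 13, 3, 12, 5, 6, 11, 2, 9, 10, 8, 14, 7, 1]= (1 4 12 14)(2 13 7 11 8)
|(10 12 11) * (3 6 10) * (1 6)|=|(1 6 10 12 11 3)|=6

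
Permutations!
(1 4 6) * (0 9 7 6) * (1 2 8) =[9, 4, 8, 3, 0, 5, 2, 6, 1, 7] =(0 9 7 6 2 8 1 4)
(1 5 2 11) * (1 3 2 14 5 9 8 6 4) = [0, 9, 11, 2, 1, 14, 4, 7, 6, 8, 10, 3, 12, 13, 5] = (1 9 8 6 4)(2 11 3)(5 14)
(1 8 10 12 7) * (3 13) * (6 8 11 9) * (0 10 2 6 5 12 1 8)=(0 10 1 11 9 5 12 7 8 2 6)(3 13)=[10, 11, 6, 13, 4, 12, 0, 8, 2, 5, 1, 9, 7, 3]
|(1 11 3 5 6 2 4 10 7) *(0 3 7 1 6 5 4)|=9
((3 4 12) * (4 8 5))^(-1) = (3 12 4 5 8)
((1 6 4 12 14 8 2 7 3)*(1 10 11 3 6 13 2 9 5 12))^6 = (5 12 14 8 9)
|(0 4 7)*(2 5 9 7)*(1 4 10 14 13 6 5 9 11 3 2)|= 22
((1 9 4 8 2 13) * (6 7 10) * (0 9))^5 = (0 13 8 9 1 2 4)(6 10 7)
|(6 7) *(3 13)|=2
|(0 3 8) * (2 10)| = |(0 3 8)(2 10)| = 6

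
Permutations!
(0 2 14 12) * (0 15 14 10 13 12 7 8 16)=[2, 1, 10, 3, 4, 5, 6, 8, 16, 9, 13, 11, 15, 12, 7, 14, 0]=(0 2 10 13 12 15 14 7 8 16)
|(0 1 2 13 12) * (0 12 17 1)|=|(1 2 13 17)|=4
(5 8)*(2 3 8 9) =(2 3 8 5 9) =[0, 1, 3, 8, 4, 9, 6, 7, 5, 2]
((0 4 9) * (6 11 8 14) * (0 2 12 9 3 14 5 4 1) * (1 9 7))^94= (0 7 2)(1 12 9)(3 11 4 6 5 14 8)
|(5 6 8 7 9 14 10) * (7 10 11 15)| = |(5 6 8 10)(7 9 14 11 15)| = 20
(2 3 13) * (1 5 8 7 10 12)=[0, 5, 3, 13, 4, 8, 6, 10, 7, 9, 12, 11, 1, 2]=(1 5 8 7 10 12)(2 3 13)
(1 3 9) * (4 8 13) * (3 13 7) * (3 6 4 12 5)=[0, 13, 2, 9, 8, 3, 4, 6, 7, 1, 10, 11, 5, 12]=(1 13 12 5 3 9)(4 8 7 6)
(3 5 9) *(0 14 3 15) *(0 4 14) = (3 5 9 15 4 14) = [0, 1, 2, 5, 14, 9, 6, 7, 8, 15, 10, 11, 12, 13, 3, 4]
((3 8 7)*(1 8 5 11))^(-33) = (1 3)(5 8)(7 11)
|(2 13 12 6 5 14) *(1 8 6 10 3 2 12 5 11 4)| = 35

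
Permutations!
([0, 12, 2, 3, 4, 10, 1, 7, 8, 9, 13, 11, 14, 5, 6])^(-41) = (1 6 14 12)(5 10 13)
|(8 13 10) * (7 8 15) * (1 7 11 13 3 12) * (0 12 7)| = |(0 12 1)(3 7 8)(10 15 11 13)| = 12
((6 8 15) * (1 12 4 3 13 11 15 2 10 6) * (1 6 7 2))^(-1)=(1 8 6 15 11 13 3 4 12)(2 7 10)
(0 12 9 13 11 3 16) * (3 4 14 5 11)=(0 12 9 13 3 16)(4 14 5 11)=[12, 1, 2, 16, 14, 11, 6, 7, 8, 13, 10, 4, 9, 3, 5, 15, 0]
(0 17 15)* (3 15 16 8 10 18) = [17, 1, 2, 15, 4, 5, 6, 7, 10, 9, 18, 11, 12, 13, 14, 0, 8, 16, 3] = (0 17 16 8 10 18 3 15)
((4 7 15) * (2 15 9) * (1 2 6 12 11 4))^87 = ((1 2 15)(4 7 9 6 12 11))^87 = (15)(4 6)(7 12)(9 11)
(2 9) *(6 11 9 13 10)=(2 13 10 6 11 9)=[0, 1, 13, 3, 4, 5, 11, 7, 8, 2, 6, 9, 12, 10]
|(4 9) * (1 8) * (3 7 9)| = 4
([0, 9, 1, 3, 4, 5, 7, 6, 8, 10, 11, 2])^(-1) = [0, 2, 11, 3, 4, 5, 7, 6, 8, 1, 9, 10]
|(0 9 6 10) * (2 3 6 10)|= 3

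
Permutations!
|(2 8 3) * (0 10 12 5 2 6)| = |(0 10 12 5 2 8 3 6)| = 8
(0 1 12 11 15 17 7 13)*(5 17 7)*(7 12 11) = (0 1 11 15 12 7 13)(5 17) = [1, 11, 2, 3, 4, 17, 6, 13, 8, 9, 10, 15, 7, 0, 14, 12, 16, 5]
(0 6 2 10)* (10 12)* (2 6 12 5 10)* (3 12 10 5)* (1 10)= [1, 10, 3, 12, 4, 5, 6, 7, 8, 9, 0, 11, 2]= (0 1 10)(2 3 12)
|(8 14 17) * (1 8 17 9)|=4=|(17)(1 8 14 9)|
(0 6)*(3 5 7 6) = (0 3 5 7 6) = [3, 1, 2, 5, 4, 7, 0, 6]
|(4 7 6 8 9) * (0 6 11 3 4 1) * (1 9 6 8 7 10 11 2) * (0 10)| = 10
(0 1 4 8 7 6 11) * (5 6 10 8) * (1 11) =(0 11)(1 4 5 6)(7 10 8) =[11, 4, 2, 3, 5, 6, 1, 10, 7, 9, 8, 0]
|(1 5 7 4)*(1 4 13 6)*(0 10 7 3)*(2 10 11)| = |(0 11 2 10 7 13 6 1 5 3)| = 10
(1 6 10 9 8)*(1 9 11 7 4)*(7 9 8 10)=[0, 6, 2, 3, 1, 5, 7, 4, 8, 10, 11, 9]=(1 6 7 4)(9 10 11)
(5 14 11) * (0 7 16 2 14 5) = (0 7 16 2 14 11) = [7, 1, 14, 3, 4, 5, 6, 16, 8, 9, 10, 0, 12, 13, 11, 15, 2]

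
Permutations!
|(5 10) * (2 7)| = 2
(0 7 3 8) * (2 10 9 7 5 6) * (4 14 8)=(0 5 6 2 10 9 7 3 4 14 8)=[5, 1, 10, 4, 14, 6, 2, 3, 0, 7, 9, 11, 12, 13, 8]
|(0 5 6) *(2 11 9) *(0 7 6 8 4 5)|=|(2 11 9)(4 5 8)(6 7)|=6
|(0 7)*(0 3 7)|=|(3 7)|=2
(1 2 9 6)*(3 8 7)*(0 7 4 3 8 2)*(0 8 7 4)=(0 4 3 2 9 6 1 8)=[4, 8, 9, 2, 3, 5, 1, 7, 0, 6]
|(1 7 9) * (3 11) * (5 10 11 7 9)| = |(1 9)(3 7 5 10 11)| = 10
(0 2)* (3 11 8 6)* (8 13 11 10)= (0 2)(3 10 8 6)(11 13)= [2, 1, 0, 10, 4, 5, 3, 7, 6, 9, 8, 13, 12, 11]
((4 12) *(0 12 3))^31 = ((0 12 4 3))^31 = (0 3 4 12)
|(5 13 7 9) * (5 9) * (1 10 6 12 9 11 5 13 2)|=|(1 10 6 12 9 11 5 2)(7 13)|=8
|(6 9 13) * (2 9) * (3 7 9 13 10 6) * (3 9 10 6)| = 12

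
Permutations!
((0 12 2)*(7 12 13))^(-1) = (0 2 12 7 13)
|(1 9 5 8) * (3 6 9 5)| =|(1 5 8)(3 6 9)| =3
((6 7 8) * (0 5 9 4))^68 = (9)(6 8 7)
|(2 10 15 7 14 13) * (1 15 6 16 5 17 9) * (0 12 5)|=14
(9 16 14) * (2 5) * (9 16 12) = [0, 1, 5, 3, 4, 2, 6, 7, 8, 12, 10, 11, 9, 13, 16, 15, 14] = (2 5)(9 12)(14 16)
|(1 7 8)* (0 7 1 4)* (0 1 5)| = 6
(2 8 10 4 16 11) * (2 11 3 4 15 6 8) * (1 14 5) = (1 14 5)(3 4 16)(6 8 10 15) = [0, 14, 2, 4, 16, 1, 8, 7, 10, 9, 15, 11, 12, 13, 5, 6, 3]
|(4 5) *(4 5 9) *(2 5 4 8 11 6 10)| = 8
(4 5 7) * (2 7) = [0, 1, 7, 3, 5, 2, 6, 4] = (2 7 4 5)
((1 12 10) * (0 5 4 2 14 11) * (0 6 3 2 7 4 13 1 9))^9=((0 5 13 1 12 10 9)(2 14 11 6 3)(4 7))^9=(0 13 12 9 5 1 10)(2 3 6 11 14)(4 7)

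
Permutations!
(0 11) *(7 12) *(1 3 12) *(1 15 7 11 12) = (0 12 11)(1 3)(7 15) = [12, 3, 2, 1, 4, 5, 6, 15, 8, 9, 10, 0, 11, 13, 14, 7]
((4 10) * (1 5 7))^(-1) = (1 7 5)(4 10)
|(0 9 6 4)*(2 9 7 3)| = |(0 7 3 2 9 6 4)| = 7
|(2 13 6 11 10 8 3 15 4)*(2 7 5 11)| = 24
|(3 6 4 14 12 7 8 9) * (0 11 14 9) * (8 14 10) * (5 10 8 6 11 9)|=60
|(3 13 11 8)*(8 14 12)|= 6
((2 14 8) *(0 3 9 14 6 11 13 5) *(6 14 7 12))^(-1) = ((0 3 9 7 12 6 11 13 5)(2 14 8))^(-1) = (0 5 13 11 6 12 7 9 3)(2 8 14)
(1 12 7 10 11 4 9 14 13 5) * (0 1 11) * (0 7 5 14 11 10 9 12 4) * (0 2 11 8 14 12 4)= (0 1)(2 11)(5 10 7 9 8 14 13 12)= [1, 0, 11, 3, 4, 10, 6, 9, 14, 8, 7, 2, 5, 12, 13]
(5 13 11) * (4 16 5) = [0, 1, 2, 3, 16, 13, 6, 7, 8, 9, 10, 4, 12, 11, 14, 15, 5] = (4 16 5 13 11)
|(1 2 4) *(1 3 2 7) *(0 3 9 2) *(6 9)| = 4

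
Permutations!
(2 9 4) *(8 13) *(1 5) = (1 5)(2 9 4)(8 13) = [0, 5, 9, 3, 2, 1, 6, 7, 13, 4, 10, 11, 12, 8]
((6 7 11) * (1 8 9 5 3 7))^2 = (1 9 3 11)(5 7 6 8)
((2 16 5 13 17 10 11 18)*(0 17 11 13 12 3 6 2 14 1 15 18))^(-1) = ((0 17 10 13 11)(1 15 18 14)(2 16 5 12 3 6))^(-1) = (0 11 13 10 17)(1 14 18 15)(2 6 3 12 5 16)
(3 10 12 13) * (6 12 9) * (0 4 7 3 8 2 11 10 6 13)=(0 4 7 3 6 12)(2 11 10 9 13 8)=[4, 1, 11, 6, 7, 5, 12, 3, 2, 13, 9, 10, 0, 8]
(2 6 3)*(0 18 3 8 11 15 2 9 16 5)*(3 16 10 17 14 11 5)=(0 18 16 3 9 10 17 14 11 15 2 6 8 5)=[18, 1, 6, 9, 4, 0, 8, 7, 5, 10, 17, 15, 12, 13, 11, 2, 3, 14, 16]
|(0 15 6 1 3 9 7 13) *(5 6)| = 9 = |(0 15 5 6 1 3 9 7 13)|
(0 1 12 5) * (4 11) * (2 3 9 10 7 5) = [1, 12, 3, 9, 11, 0, 6, 5, 8, 10, 7, 4, 2] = (0 1 12 2 3 9 10 7 5)(4 11)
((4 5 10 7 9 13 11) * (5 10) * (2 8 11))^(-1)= (2 13 9 7 10 4 11 8)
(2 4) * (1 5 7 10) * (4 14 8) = (1 5 7 10)(2 14 8 4) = [0, 5, 14, 3, 2, 7, 6, 10, 4, 9, 1, 11, 12, 13, 8]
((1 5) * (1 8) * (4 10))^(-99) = (4 10)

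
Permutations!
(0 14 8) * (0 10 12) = (0 14 8 10 12) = [14, 1, 2, 3, 4, 5, 6, 7, 10, 9, 12, 11, 0, 13, 8]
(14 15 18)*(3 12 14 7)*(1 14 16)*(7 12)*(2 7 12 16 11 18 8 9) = (1 14 15 8 9 2 7 3 12 11 18 16) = [0, 14, 7, 12, 4, 5, 6, 3, 9, 2, 10, 18, 11, 13, 15, 8, 1, 17, 16]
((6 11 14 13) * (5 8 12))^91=((5 8 12)(6 11 14 13))^91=(5 8 12)(6 13 14 11)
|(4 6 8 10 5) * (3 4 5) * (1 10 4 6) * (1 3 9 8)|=|(1 10 9 8 4 3 6)|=7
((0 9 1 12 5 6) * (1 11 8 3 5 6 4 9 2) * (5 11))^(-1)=(0 6 12 1 2)(3 8 11)(4 5 9)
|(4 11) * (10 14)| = 2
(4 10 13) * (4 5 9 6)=(4 10 13 5 9 6)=[0, 1, 2, 3, 10, 9, 4, 7, 8, 6, 13, 11, 12, 5]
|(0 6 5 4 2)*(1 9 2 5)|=10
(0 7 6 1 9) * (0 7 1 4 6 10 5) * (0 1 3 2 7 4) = [3, 9, 7, 2, 6, 1, 0, 10, 8, 4, 5] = (0 3 2 7 10 5 1 9 4 6)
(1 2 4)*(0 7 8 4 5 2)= (0 7 8 4 1)(2 5)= [7, 0, 5, 3, 1, 2, 6, 8, 4]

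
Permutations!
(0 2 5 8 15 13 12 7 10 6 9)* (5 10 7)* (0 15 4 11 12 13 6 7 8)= (0 2 10 7 8 4 11 12 5)(6 9 15)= [2, 1, 10, 3, 11, 0, 9, 8, 4, 15, 7, 12, 5, 13, 14, 6]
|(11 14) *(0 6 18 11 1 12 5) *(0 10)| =9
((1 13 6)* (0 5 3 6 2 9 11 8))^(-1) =((0 5 3 6 1 13 2 9 11 8))^(-1) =(0 8 11 9 2 13 1 6 3 5)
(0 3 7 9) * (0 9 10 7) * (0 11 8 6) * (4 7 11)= (0 3 4 7 10 11 8 6)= [3, 1, 2, 4, 7, 5, 0, 10, 6, 9, 11, 8]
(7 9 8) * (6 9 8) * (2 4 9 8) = (2 4 9 6 8 7) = [0, 1, 4, 3, 9, 5, 8, 2, 7, 6]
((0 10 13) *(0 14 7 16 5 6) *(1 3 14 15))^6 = ((0 10 13 15 1 3 14 7 16 5 6))^6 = (0 14 10 7 13 16 15 5 1 6 3)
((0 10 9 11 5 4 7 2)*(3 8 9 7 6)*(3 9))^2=((0 10 7 2)(3 8)(4 6 9 11 5))^2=(0 7)(2 10)(4 9 5 6 11)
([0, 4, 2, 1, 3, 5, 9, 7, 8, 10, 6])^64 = (1 4 3)(6 9 10)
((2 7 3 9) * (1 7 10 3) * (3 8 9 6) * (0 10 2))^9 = (0 10 8 9)(1 7)(3 6)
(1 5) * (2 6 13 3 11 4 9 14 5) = (1 2 6 13 3 11 4 9 14 5) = [0, 2, 6, 11, 9, 1, 13, 7, 8, 14, 10, 4, 12, 3, 5]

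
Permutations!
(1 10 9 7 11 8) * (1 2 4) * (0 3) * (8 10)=(0 3)(1 8 2 4)(7 11 10 9)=[3, 8, 4, 0, 1, 5, 6, 11, 2, 7, 9, 10]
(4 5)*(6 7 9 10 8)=[0, 1, 2, 3, 5, 4, 7, 9, 6, 10, 8]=(4 5)(6 7 9 10 8)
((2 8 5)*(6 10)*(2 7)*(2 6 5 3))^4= (10)(2 8 3)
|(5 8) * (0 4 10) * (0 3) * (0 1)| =10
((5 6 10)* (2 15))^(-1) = (2 15)(5 10 6)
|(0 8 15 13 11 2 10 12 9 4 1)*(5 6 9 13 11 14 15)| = |(0 8 5 6 9 4 1)(2 10 12 13 14 15 11)| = 7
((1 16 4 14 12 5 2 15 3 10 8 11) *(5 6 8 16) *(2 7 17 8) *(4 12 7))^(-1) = ((1 5 4 14 7 17 8 11)(2 15 3 10 16 12 6))^(-1) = (1 11 8 17 7 14 4 5)(2 6 12 16 10 3 15)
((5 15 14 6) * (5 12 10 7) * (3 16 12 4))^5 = ((3 16 12 10 7 5 15 14 6 4))^5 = (3 5)(4 7)(6 10)(12 14)(15 16)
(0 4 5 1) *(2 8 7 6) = (0 4 5 1)(2 8 7 6) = [4, 0, 8, 3, 5, 1, 2, 6, 7]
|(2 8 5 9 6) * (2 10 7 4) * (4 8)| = |(2 4)(5 9 6 10 7 8)| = 6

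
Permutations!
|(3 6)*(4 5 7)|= 6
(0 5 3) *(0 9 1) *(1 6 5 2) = (0 2 1)(3 9 6 5) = [2, 0, 1, 9, 4, 3, 5, 7, 8, 6]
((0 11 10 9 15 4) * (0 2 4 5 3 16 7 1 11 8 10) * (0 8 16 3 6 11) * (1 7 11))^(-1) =(0 1 6 5 15 9 10 8 11 16)(2 4)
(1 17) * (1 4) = (1 17 4) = [0, 17, 2, 3, 1, 5, 6, 7, 8, 9, 10, 11, 12, 13, 14, 15, 16, 4]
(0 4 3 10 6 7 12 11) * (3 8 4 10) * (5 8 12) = (0 10 6 7 5 8 4 12 11) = [10, 1, 2, 3, 12, 8, 7, 5, 4, 9, 6, 0, 11]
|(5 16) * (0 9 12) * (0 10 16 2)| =7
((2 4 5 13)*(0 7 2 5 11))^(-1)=((0 7 2 4 11)(5 13))^(-1)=(0 11 4 2 7)(5 13)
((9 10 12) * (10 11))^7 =(9 12 10 11)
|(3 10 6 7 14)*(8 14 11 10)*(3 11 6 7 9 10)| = |(3 8 14 11)(6 9 10 7)| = 4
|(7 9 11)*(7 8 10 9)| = 4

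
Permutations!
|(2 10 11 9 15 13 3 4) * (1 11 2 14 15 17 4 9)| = 14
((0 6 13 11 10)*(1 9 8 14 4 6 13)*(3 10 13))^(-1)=((0 3 10)(1 9 8 14 4 6)(11 13))^(-1)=(0 10 3)(1 6 4 14 8 9)(11 13)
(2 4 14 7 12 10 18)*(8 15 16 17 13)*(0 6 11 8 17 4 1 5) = [6, 5, 1, 3, 14, 0, 11, 12, 15, 9, 18, 8, 10, 17, 7, 16, 4, 13, 2] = (0 6 11 8 15 16 4 14 7 12 10 18 2 1 5)(13 17)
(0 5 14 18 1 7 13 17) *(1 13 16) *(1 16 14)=(0 5 1 7 14 18 13 17)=[5, 7, 2, 3, 4, 1, 6, 14, 8, 9, 10, 11, 12, 17, 18, 15, 16, 0, 13]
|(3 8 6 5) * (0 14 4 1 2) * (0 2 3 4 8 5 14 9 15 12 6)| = |(0 9 15 12 6 14 8)(1 3 5 4)| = 28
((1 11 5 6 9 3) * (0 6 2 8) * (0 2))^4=(0 1 6 11 9 5 3)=((0 6 9 3 1 11 5)(2 8))^4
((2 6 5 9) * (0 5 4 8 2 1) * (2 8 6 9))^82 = ((0 5 2 9 1)(4 6))^82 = (0 2 1 5 9)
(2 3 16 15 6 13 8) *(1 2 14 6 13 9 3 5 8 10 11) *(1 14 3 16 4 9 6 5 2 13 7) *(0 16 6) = (0 16 15 7 1 13 10 11 14 5 8 3 4 9 6) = [16, 13, 2, 4, 9, 8, 0, 1, 3, 6, 11, 14, 12, 10, 5, 7, 15]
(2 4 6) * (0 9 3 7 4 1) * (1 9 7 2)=[7, 0, 9, 2, 6, 5, 1, 4, 8, 3]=(0 7 4 6 1)(2 9 3)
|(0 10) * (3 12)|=2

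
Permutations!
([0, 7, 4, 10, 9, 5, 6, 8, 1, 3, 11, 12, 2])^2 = [0, 8, 9, 11, 3, 5, 6, 1, 7, 10, 12, 2, 4]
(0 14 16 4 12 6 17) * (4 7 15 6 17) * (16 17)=(0 14 17)(4 12 16 7 15 6)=[14, 1, 2, 3, 12, 5, 4, 15, 8, 9, 10, 11, 16, 13, 17, 6, 7, 0]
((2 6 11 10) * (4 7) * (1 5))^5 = (1 5)(2 6 11 10)(4 7)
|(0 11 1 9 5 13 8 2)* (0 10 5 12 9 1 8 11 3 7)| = 6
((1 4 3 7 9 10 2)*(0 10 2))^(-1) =(0 10)(1 2 9 7 3 4)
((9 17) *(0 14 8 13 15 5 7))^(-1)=((0 14 8 13 15 5 7)(9 17))^(-1)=(0 7 5 15 13 8 14)(9 17)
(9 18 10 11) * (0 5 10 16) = [5, 1, 2, 3, 4, 10, 6, 7, 8, 18, 11, 9, 12, 13, 14, 15, 0, 17, 16] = (0 5 10 11 9 18 16)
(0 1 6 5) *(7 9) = (0 1 6 5)(7 9) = [1, 6, 2, 3, 4, 0, 5, 9, 8, 7]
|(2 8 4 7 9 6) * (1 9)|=7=|(1 9 6 2 8 4 7)|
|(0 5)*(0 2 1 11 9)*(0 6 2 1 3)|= |(0 5 1 11 9 6 2 3)|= 8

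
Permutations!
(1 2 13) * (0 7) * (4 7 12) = (0 12 4 7)(1 2 13) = [12, 2, 13, 3, 7, 5, 6, 0, 8, 9, 10, 11, 4, 1]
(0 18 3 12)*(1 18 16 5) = (0 16 5 1 18 3 12) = [16, 18, 2, 12, 4, 1, 6, 7, 8, 9, 10, 11, 0, 13, 14, 15, 5, 17, 3]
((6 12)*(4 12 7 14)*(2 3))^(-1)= ((2 3)(4 12 6 7 14))^(-1)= (2 3)(4 14 7 6 12)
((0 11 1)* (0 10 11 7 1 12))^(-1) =(0 12 11 10 1 7)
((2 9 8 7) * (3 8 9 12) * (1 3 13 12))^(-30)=((1 3 8 7 2)(12 13))^(-30)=(13)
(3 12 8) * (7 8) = [0, 1, 2, 12, 4, 5, 6, 8, 3, 9, 10, 11, 7] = (3 12 7 8)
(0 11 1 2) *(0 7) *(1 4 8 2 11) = (0 1 11 4 8 2 7) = [1, 11, 7, 3, 8, 5, 6, 0, 2, 9, 10, 4]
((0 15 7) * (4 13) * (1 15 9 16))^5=(0 7 15 1 16 9)(4 13)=((0 9 16 1 15 7)(4 13))^5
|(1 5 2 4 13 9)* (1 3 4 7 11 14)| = |(1 5 2 7 11 14)(3 4 13 9)| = 12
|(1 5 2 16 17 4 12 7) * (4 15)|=9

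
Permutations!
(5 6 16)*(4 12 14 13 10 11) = (4 12 14 13 10 11)(5 6 16) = [0, 1, 2, 3, 12, 6, 16, 7, 8, 9, 11, 4, 14, 10, 13, 15, 5]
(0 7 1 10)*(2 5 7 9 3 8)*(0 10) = (10)(0 9 3 8 2 5 7 1) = [9, 0, 5, 8, 4, 7, 6, 1, 2, 3, 10]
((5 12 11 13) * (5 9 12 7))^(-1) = ((5 7)(9 12 11 13))^(-1) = (5 7)(9 13 11 12)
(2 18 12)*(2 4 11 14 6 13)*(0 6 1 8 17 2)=(0 6 13)(1 8 17 2 18 12 4 11 14)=[6, 8, 18, 3, 11, 5, 13, 7, 17, 9, 10, 14, 4, 0, 1, 15, 16, 2, 12]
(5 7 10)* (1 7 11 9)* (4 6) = (1 7 10 5 11 9)(4 6) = [0, 7, 2, 3, 6, 11, 4, 10, 8, 1, 5, 9]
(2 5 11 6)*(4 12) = [0, 1, 5, 3, 12, 11, 2, 7, 8, 9, 10, 6, 4] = (2 5 11 6)(4 12)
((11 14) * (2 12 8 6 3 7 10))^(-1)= ((2 12 8 6 3 7 10)(11 14))^(-1)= (2 10 7 3 6 8 12)(11 14)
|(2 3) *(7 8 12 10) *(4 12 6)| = 6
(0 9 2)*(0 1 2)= (0 9)(1 2)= [9, 2, 1, 3, 4, 5, 6, 7, 8, 0]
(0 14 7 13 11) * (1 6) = (0 14 7 13 11)(1 6) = [14, 6, 2, 3, 4, 5, 1, 13, 8, 9, 10, 0, 12, 11, 7]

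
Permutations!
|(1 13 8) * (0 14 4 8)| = |(0 14 4 8 1 13)| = 6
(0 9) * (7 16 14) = (0 9)(7 16 14) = [9, 1, 2, 3, 4, 5, 6, 16, 8, 0, 10, 11, 12, 13, 7, 15, 14]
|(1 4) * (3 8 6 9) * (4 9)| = 6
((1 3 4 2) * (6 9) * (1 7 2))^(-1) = ((1 3 4)(2 7)(6 9))^(-1) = (1 4 3)(2 7)(6 9)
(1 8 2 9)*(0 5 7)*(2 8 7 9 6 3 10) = (0 5 9 1 7)(2 6 3 10) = [5, 7, 6, 10, 4, 9, 3, 0, 8, 1, 2]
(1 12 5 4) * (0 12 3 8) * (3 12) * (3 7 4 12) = (0 7 4 1 3 8)(5 12) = [7, 3, 2, 8, 1, 12, 6, 4, 0, 9, 10, 11, 5]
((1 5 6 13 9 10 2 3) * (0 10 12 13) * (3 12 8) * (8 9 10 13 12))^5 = (0 3 13 1 10 5 2 6 8)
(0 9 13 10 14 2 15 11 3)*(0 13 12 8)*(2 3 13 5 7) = (0 9 12 8)(2 15 11 13 10 14 3 5 7) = [9, 1, 15, 5, 4, 7, 6, 2, 0, 12, 14, 13, 8, 10, 3, 11]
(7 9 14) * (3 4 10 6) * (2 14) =(2 14 7 9)(3 4 10 6) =[0, 1, 14, 4, 10, 5, 3, 9, 8, 2, 6, 11, 12, 13, 7]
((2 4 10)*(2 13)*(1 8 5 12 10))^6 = ((1 8 5 12 10 13 2 4))^6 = (1 2 10 5)(4 13 12 8)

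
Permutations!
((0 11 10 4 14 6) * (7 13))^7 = ((0 11 10 4 14 6)(7 13))^7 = (0 11 10 4 14 6)(7 13)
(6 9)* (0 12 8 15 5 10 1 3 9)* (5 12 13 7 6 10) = (0 13 7 6)(1 3 9 10)(8 15 12) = [13, 3, 2, 9, 4, 5, 0, 6, 15, 10, 1, 11, 8, 7, 14, 12]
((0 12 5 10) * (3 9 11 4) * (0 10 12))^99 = (3 4 11 9)(5 12)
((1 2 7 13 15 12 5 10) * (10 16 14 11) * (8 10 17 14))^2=((1 2 7 13 15 12 5 16 8 10)(11 17 14))^2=(1 7 15 5 8)(2 13 12 16 10)(11 14 17)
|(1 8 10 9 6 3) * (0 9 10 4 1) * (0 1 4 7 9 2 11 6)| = |(0 2 11 6 3 1 8 7 9)| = 9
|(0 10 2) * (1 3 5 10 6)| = |(0 6 1 3 5 10 2)| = 7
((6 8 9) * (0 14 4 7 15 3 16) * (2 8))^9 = (0 4 15 16 14 7 3)(2 8 9 6)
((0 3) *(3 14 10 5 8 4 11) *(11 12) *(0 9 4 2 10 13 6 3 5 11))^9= (0 14 13 6 3 9 4 12)(2 8 5 11 10)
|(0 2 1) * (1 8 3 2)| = 6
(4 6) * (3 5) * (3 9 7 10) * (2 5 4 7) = (2 5 9)(3 4 6 7 10) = [0, 1, 5, 4, 6, 9, 7, 10, 8, 2, 3]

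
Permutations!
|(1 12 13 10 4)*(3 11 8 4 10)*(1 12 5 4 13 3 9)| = |(1 5 4 12 3 11 8 13 9)| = 9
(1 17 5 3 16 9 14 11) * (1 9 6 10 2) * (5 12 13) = (1 17 12 13 5 3 16 6 10 2)(9 14 11) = [0, 17, 1, 16, 4, 3, 10, 7, 8, 14, 2, 9, 13, 5, 11, 15, 6, 12]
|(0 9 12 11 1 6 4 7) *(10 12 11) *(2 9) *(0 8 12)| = |(0 2 9 11 1 6 4 7 8 12 10)| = 11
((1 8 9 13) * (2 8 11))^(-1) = (1 13 9 8 2 11)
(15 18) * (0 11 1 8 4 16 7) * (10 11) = (0 10 11 1 8 4 16 7)(15 18) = [10, 8, 2, 3, 16, 5, 6, 0, 4, 9, 11, 1, 12, 13, 14, 18, 7, 17, 15]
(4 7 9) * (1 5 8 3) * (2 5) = (1 2 5 8 3)(4 7 9) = [0, 2, 5, 1, 7, 8, 6, 9, 3, 4]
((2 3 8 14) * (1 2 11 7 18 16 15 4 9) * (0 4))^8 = ((0 4 9 1 2 3 8 14 11 7 18 16 15))^8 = (0 11 1 16 8 4 7 2 15 14 9 18 3)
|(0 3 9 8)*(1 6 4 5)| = 4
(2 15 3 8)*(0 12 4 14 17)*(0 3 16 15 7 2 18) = (0 12 4 14 17 3 8 18)(2 7)(15 16) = [12, 1, 7, 8, 14, 5, 6, 2, 18, 9, 10, 11, 4, 13, 17, 16, 15, 3, 0]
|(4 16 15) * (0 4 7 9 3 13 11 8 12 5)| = |(0 4 16 15 7 9 3 13 11 8 12 5)| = 12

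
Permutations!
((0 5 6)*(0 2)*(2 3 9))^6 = (9)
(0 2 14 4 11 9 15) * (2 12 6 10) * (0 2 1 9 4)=(0 12 6 10 1 9 15 2 14)(4 11)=[12, 9, 14, 3, 11, 5, 10, 7, 8, 15, 1, 4, 6, 13, 0, 2]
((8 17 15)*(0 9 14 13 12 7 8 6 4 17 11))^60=(17)(0 12)(7 9)(8 14)(11 13)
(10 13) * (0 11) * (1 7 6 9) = [11, 7, 2, 3, 4, 5, 9, 6, 8, 1, 13, 0, 12, 10] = (0 11)(1 7 6 9)(10 13)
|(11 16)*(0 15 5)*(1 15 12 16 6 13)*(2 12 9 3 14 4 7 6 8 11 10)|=44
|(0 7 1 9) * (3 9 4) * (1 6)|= |(0 7 6 1 4 3 9)|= 7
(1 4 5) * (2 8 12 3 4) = [0, 2, 8, 4, 5, 1, 6, 7, 12, 9, 10, 11, 3] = (1 2 8 12 3 4 5)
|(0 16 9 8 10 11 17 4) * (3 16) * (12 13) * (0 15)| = |(0 3 16 9 8 10 11 17 4 15)(12 13)| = 10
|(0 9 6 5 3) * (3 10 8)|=7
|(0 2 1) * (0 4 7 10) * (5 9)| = 6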